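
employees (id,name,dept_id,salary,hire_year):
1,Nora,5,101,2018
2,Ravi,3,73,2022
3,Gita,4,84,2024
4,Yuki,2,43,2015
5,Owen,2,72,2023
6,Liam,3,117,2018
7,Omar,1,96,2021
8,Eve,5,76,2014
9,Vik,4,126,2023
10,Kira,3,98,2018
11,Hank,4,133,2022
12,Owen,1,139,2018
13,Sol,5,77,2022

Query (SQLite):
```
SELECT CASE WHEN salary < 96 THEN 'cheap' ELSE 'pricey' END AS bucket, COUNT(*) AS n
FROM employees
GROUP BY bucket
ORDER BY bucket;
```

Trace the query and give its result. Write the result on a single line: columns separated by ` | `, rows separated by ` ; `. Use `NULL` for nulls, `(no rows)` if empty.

cheap | 6 ; pricey | 7

Bucket rows by salary < 96 → 'cheap' else 'pricey'; count each bucket.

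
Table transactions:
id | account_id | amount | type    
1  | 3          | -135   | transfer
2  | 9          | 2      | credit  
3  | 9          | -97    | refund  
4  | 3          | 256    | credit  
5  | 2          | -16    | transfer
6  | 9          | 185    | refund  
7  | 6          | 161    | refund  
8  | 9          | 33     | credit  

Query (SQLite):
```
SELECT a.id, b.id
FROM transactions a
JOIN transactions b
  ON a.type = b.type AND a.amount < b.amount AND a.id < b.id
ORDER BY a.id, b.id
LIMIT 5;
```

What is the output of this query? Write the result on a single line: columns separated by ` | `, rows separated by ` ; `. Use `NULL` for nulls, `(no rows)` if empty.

1 | 5 ; 2 | 4 ; 2 | 8 ; 3 | 6 ; 3 | 7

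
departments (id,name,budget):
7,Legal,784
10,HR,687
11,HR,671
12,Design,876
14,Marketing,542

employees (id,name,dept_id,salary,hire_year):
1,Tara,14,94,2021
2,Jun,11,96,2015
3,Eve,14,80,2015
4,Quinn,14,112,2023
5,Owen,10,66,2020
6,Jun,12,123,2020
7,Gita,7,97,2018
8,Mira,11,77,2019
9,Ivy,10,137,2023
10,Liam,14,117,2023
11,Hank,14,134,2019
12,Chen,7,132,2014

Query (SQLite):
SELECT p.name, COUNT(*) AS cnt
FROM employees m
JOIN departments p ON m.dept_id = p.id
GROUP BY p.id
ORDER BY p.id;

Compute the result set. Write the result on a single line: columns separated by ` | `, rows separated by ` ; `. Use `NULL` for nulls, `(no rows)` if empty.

Legal | 2 ; HR | 2 ; HR | 2 ; Design | 1 ; Marketing | 5

Join each employees row to its departments via dept_id.
Group joined rows by departments.id; compute COUNT(*) per group.
  7: ids {7, 12} → COUNT(*)=2
  10: ids {5, 9} → COUNT(*)=2
  11: ids {2, 8} → COUNT(*)=2
  12: ids {6} → COUNT(*)=1
  14: ids {1, 3, 4, 10, 11} → COUNT(*)=5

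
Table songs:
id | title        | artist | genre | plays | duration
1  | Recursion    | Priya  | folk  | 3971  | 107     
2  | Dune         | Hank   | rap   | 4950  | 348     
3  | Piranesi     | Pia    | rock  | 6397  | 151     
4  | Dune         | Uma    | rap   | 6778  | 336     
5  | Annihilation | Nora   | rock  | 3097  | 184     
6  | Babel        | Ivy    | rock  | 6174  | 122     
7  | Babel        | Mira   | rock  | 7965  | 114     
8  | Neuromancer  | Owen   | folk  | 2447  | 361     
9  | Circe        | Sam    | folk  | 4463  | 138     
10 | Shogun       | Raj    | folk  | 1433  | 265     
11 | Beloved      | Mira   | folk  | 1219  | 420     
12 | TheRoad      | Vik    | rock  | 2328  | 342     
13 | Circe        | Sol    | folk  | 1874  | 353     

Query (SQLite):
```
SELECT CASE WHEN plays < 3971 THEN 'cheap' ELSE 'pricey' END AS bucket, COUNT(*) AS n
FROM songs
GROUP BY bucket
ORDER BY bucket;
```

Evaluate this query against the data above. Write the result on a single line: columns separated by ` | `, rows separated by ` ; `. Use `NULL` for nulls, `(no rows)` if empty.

Bucket rows by plays < 3971 → 'cheap' else 'pricey'; count each bucket.

cheap | 6 ; pricey | 7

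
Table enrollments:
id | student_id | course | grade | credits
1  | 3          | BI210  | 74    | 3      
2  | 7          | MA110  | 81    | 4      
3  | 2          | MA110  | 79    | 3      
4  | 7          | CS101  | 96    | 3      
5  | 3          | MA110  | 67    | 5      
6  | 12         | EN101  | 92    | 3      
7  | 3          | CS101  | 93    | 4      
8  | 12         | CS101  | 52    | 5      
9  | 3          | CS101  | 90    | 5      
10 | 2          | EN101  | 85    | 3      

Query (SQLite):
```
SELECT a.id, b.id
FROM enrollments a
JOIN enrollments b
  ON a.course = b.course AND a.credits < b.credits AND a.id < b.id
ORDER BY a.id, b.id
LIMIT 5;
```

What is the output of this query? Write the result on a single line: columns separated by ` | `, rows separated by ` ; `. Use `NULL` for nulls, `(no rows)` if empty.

Pairs (a,b) with same course, a.credits < b.credits, a.id < b.id.
course groups: BI210:{1} CS101:{4,7,8,9} EN101:{6,10} MA110:{2,3,5}
Ordered by (a.id, b.id); first 5.

2 | 5 ; 3 | 5 ; 4 | 7 ; 4 | 8 ; 4 | 9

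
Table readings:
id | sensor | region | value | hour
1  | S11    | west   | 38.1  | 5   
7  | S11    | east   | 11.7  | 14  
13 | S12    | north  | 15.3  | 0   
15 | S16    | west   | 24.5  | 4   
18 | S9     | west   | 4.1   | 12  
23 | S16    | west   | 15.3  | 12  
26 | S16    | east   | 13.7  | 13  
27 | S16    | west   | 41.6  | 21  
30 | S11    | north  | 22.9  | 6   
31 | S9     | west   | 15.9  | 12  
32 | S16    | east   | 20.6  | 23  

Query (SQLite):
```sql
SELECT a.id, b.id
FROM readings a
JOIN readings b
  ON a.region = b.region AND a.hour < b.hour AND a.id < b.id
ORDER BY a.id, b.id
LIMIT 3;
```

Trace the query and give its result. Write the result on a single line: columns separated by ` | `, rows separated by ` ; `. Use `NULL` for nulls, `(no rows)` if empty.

1 | 18 ; 1 | 23 ; 1 | 27

Pairs (a,b) with same region, a.hour < b.hour, a.id < b.id.
region groups: east:{7,26,32} north:{13,30} west:{1,15,18,23,27,31}
Ordered by (a.id, b.id); first 3.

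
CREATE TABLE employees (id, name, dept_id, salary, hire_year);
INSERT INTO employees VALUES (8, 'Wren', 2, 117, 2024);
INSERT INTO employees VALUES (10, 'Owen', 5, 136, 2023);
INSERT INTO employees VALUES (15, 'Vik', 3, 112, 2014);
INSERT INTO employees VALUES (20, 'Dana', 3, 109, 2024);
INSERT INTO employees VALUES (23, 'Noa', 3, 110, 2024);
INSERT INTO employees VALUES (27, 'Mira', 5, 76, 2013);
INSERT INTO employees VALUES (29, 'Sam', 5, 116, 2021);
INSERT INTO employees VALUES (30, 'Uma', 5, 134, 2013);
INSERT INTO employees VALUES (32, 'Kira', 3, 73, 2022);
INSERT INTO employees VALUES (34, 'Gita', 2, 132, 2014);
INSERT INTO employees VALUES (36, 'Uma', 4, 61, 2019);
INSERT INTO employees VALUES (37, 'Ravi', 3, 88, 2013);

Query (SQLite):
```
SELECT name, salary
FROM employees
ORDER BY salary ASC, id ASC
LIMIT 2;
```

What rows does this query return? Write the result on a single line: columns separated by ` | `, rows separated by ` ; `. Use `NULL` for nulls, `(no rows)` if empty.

Sort by salary asc, tiebreak id asc: (61, id=36), (73, id=32), (76, id=27), (88, id=37), (109, id=20) …. Take first 2.

Uma | 61 ; Kira | 73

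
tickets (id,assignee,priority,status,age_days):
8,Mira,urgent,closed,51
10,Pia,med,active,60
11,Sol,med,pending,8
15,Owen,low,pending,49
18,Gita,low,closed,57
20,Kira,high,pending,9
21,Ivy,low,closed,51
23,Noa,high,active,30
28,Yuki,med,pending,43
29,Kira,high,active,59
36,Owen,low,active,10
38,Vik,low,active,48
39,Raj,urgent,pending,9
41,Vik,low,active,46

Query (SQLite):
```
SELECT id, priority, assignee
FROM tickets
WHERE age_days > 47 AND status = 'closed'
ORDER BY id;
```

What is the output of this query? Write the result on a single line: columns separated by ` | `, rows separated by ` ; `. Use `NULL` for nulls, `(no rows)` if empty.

8 | urgent | Mira ; 18 | low | Gita ; 21 | low | Ivy

age_days > 47: ids {8, 10, 15, 18, 21, 29, 38}
status = 'closed': ids {8, 18, 21}
Combine with AND.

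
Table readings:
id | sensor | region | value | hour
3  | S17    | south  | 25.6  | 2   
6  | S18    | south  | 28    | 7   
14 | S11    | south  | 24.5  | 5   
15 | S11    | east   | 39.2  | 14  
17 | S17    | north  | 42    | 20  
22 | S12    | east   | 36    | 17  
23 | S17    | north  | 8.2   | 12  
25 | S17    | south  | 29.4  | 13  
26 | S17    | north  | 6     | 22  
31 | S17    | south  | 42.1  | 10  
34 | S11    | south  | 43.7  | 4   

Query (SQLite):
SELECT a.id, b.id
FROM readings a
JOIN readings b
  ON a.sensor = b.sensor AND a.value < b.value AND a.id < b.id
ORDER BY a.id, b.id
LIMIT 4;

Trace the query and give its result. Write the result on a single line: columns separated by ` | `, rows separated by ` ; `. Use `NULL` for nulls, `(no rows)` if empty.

3 | 17 ; 3 | 25 ; 3 | 31 ; 14 | 15

Pairs (a,b) with same sensor, a.value < b.value, a.id < b.id.
sensor groups: S11:{14,15,34} S12:{22} S17:{3,17,23,25,26,31} S18:{6}
Ordered by (a.id, b.id); first 4.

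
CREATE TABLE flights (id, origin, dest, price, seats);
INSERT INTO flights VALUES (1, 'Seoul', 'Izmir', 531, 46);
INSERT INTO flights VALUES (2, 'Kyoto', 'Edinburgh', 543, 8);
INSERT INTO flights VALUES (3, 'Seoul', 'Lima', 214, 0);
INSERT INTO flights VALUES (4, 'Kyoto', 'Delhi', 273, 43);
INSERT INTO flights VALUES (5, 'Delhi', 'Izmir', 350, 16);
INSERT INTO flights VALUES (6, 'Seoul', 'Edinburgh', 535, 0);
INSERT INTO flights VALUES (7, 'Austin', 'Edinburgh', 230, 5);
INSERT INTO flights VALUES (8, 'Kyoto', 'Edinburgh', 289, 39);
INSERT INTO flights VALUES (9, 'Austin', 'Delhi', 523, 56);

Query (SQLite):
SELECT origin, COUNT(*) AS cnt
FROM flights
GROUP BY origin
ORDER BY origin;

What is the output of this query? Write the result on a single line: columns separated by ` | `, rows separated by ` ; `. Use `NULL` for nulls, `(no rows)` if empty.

Partition flights by origin; compute COUNT(*) within each group.
  Austin: ids {7, 9} → COUNT(*)=2
  Delhi: ids {5} → COUNT(*)=1
  Kyoto: ids {2, 4, 8} → COUNT(*)=3
  Seoul: ids {1, 3, 6} → COUNT(*)=3

Austin | 2 ; Delhi | 1 ; Kyoto | 3 ; Seoul | 3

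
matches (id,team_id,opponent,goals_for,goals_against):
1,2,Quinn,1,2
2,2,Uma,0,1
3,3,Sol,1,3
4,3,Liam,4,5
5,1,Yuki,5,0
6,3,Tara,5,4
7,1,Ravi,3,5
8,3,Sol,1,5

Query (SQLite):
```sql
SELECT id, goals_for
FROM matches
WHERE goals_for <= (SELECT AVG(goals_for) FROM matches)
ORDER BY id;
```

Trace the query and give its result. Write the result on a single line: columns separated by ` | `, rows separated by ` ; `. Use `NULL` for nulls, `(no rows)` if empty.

1 | 1 ; 2 | 0 ; 3 | 1 ; 8 | 1

Scalar subquery: AVG(goals_for) over all matches rows = 2.5.
Keep rows where goals_for <= that value.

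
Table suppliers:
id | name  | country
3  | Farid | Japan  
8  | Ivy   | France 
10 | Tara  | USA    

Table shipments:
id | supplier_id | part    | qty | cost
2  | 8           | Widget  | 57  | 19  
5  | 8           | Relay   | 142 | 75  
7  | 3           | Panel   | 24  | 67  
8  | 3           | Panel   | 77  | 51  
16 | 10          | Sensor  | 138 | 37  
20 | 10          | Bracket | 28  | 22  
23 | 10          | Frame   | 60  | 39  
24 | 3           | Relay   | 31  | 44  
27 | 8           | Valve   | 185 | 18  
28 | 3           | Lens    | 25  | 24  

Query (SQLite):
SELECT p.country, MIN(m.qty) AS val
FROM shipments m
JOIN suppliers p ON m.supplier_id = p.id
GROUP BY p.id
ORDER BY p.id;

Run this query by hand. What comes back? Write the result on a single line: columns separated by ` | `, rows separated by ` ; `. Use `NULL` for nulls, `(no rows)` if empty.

Japan | 24 ; France | 57 ; USA | 28

Join each shipments row to its suppliers via supplier_id.
Group joined rows by suppliers.id; compute MIN(m.qty) per group.
  3: ids {7, 8, 24, 28} → MIN(m.qty)=24
  8: ids {2, 5, 27} → MIN(m.qty)=57
  10: ids {16, 20, 23} → MIN(m.qty)=28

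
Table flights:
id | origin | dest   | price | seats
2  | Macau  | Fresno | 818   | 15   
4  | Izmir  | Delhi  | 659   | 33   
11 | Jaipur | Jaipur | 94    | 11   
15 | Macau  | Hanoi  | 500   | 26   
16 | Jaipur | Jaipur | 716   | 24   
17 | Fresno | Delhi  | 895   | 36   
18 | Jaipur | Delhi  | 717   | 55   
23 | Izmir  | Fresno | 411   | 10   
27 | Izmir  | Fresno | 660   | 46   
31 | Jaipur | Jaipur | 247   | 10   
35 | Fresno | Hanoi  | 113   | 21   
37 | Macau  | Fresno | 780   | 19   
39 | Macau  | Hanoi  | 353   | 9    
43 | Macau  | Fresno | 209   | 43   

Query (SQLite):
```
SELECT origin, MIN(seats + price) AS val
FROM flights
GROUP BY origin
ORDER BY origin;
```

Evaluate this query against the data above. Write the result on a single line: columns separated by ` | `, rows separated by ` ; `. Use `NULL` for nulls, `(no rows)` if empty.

For each row compute seats + price.
Group by origin; take MIN of the expression per group.
  Fresno: ids {17, 35} → MIN(seats + price)=134
  Izmir: ids {4, 23, 27} → MIN(seats + price)=421
  Jaipur: ids {11, 16, 18, 31} → MIN(seats + price)=105
  Macau: ids {2, 15, 37, 39, 43} → MIN(seats + price)=252

Fresno | 134 ; Izmir | 421 ; Jaipur | 105 ; Macau | 252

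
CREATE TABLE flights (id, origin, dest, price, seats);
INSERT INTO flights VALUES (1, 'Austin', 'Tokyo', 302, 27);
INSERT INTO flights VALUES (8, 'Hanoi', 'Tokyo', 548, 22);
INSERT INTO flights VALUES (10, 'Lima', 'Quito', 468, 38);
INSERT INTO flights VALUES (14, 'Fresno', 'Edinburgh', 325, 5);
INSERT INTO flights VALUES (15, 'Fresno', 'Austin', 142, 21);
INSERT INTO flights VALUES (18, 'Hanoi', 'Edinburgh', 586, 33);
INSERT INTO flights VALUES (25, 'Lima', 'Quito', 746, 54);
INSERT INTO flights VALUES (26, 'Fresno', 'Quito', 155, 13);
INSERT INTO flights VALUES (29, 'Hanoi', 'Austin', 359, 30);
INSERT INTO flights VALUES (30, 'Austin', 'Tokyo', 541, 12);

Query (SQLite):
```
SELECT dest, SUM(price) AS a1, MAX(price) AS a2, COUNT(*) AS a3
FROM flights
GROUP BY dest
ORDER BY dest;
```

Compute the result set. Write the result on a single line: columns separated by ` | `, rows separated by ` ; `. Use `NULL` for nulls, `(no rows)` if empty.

Group flights by dest.
Per group compute: SUM(price), MAX(price), COUNT(*).
  Austin: ids {15, 29} → SUM(price)=501, MAX(price)=359, COUNT(*)=2
  Edinburgh: ids {14, 18} → SUM(price)=911, MAX(price)=586, COUNT(*)=2
  Quito: ids {10, 25, 26} → SUM(price)=1369, MAX(price)=746, COUNT(*)=3
  Tokyo: ids {1, 8, 30} → SUM(price)=1391, MAX(price)=548, COUNT(*)=3

Austin | 501 | 359 | 2 ; Edinburgh | 911 | 586 | 2 ; Quito | 1369 | 746 | 3 ; Tokyo | 1391 | 548 | 3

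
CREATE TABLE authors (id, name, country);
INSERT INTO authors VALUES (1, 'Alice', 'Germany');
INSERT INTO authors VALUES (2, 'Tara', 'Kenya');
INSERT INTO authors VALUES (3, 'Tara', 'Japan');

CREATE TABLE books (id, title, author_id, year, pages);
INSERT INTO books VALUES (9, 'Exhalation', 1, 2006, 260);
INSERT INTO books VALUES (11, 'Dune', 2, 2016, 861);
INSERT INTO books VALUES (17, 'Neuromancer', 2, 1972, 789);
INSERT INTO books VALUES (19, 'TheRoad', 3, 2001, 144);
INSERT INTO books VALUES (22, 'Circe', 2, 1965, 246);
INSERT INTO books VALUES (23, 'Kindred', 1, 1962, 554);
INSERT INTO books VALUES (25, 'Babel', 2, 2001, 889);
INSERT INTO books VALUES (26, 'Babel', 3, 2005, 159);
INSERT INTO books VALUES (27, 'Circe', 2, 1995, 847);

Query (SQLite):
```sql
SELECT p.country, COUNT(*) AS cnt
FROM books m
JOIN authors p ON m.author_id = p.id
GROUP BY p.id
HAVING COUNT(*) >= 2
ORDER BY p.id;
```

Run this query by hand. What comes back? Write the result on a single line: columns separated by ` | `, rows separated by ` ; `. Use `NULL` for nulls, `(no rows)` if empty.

Join each books row to its authors via author_id.
Group joined rows by authors.id; compute COUNT(*) per group.
HAVING: keep groups with count ≥ 2.
  1: ids {9, 23} → COUNT(*)=2
  2: ids {11, 17, 22, 25, 27} → COUNT(*)=5
  3: ids {19, 26} → COUNT(*)=2

Germany | 2 ; Kenya | 5 ; Japan | 2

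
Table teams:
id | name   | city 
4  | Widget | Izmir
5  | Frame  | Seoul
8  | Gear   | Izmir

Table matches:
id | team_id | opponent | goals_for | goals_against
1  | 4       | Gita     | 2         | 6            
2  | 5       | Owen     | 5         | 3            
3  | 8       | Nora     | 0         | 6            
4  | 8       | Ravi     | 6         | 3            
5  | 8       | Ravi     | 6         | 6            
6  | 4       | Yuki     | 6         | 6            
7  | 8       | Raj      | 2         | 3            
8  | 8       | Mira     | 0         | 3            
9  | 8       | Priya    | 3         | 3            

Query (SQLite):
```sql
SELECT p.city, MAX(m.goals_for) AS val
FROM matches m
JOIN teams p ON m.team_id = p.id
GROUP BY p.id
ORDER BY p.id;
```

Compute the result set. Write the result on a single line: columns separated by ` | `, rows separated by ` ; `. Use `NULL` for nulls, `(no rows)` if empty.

Join each matches row to its teams via team_id.
Group joined rows by teams.id; compute MAX(m.goals_for) per group.
  4: ids {1, 6} → MAX(m.goals_for)=6
  5: ids {2} → MAX(m.goals_for)=5
  8: ids {3, 4, 5, 7, 8, 9} → MAX(m.goals_for)=6

Izmir | 6 ; Seoul | 5 ; Izmir | 6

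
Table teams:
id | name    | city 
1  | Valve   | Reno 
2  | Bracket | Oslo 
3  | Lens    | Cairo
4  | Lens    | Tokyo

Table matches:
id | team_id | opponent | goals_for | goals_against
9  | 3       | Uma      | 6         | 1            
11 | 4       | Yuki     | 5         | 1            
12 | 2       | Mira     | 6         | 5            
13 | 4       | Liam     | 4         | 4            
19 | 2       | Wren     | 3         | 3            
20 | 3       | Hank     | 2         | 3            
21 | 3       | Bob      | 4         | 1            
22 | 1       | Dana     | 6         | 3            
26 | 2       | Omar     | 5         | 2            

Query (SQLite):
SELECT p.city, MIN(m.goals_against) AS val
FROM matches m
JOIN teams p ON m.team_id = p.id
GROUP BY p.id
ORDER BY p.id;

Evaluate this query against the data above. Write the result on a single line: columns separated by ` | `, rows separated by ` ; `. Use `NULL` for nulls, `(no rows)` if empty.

Reno | 3 ; Oslo | 2 ; Cairo | 1 ; Tokyo | 1

Join each matches row to its teams via team_id.
Group joined rows by teams.id; compute MIN(m.goals_against) per group.
  1: ids {22} → MIN(m.goals_against)=3
  2: ids {12, 19, 26} → MIN(m.goals_against)=2
  3: ids {9, 20, 21} → MIN(m.goals_against)=1
  4: ids {11, 13} → MIN(m.goals_against)=1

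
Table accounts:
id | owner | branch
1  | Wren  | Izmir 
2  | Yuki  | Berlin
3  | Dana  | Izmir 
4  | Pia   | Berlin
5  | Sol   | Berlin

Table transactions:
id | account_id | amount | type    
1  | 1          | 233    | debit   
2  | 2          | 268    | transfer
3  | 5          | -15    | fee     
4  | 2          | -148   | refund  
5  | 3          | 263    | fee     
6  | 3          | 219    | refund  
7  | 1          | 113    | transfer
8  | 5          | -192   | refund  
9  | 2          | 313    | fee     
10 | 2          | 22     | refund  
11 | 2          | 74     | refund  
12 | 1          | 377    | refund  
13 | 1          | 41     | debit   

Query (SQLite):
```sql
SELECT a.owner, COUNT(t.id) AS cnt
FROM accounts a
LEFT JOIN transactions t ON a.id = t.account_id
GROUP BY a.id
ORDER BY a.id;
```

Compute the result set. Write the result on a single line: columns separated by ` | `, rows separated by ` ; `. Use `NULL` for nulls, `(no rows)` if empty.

LEFT JOIN keeps every accounts row; unmatched ones get NULL for transactions columns.
Group by accounts.id and compute COUNT(t.id). COUNT(col) of an all-NULL group is 0.
  1: ids {1, 7, 12, 13} → COUNT(t.id)=4
  2: ids {2, 4, 9, 10, 11} → COUNT(t.id)=5
  3: ids {5, 6} → COUNT(t.id)=2
  4: ids {—} → COUNT(t.id)=0
  5: ids {3, 8} → COUNT(t.id)=2

Wren | 4 ; Yuki | 5 ; Dana | 2 ; Pia | 0 ; Sol | 2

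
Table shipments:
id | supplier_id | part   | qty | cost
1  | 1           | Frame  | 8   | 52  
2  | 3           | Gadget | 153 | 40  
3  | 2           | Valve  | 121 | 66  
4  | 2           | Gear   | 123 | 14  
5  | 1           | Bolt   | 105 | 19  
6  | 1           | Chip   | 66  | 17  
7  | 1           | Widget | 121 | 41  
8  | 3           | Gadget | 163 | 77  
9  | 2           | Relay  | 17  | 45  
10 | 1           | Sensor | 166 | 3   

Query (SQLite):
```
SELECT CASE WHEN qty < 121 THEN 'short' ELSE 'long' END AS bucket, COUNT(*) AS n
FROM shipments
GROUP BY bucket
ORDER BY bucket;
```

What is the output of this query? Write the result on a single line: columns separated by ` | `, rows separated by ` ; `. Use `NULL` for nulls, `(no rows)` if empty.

long | 6 ; short | 4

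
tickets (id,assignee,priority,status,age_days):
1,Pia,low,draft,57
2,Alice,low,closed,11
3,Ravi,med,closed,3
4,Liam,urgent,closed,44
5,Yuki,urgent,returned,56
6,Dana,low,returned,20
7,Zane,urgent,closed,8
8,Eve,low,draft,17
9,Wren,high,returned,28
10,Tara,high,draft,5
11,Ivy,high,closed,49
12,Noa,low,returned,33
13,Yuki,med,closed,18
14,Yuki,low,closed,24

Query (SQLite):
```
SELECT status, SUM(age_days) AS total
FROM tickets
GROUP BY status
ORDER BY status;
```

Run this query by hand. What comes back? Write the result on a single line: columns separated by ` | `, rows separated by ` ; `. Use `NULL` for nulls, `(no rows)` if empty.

Partition tickets by status; compute SUM(age_days) within each group.
  closed: ids {2, 3, 4, 7, 11, 13, 14} → SUM(age_days)=157
  draft: ids {1, 8, 10} → SUM(age_days)=79
  returned: ids {5, 6, 9, 12} → SUM(age_days)=137

closed | 157 ; draft | 79 ; returned | 137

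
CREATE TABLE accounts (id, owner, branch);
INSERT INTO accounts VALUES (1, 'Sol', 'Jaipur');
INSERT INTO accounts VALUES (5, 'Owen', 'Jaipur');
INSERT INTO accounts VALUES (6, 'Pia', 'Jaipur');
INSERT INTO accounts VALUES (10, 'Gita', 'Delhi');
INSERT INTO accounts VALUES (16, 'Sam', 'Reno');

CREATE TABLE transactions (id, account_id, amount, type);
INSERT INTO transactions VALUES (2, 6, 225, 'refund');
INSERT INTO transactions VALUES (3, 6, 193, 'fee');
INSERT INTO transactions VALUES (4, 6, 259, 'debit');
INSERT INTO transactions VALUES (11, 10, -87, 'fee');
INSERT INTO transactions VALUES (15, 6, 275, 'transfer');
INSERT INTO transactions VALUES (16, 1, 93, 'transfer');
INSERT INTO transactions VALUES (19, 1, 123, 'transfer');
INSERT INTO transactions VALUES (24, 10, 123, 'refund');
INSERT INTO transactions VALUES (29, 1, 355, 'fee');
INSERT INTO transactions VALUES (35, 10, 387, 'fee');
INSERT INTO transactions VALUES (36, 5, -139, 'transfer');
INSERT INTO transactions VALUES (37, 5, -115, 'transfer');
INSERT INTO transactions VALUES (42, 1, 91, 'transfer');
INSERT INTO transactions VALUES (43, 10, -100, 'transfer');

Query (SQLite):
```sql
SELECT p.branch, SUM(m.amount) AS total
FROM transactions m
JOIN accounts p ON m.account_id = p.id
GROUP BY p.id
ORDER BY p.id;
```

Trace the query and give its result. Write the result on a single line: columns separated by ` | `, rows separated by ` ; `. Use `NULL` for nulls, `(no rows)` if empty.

Join each transactions row to its accounts via account_id.
Group joined rows by accounts.id; compute SUM(m.amount) per group.
  1: ids {16, 19, 29, 42} → SUM(m.amount)=662
  5: ids {36, 37} → SUM(m.amount)=-254
  6: ids {2, 3, 4, 15} → SUM(m.amount)=952
  10: ids {11, 24, 35, 43} → SUM(m.amount)=323

Jaipur | 662 ; Jaipur | -254 ; Jaipur | 952 ; Delhi | 323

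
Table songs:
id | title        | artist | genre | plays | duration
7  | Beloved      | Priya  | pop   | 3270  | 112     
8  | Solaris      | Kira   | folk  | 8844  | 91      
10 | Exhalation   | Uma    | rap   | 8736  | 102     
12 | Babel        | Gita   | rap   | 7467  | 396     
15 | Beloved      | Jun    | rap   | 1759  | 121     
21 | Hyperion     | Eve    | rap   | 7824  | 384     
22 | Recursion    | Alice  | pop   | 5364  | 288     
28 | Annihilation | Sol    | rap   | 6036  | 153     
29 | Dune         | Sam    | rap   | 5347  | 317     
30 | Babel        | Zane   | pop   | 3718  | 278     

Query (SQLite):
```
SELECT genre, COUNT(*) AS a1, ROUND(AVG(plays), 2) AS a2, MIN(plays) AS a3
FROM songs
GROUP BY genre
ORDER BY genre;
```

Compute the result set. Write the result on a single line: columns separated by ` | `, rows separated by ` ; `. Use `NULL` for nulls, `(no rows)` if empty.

folk | 1 | 8844 | 8844 ; pop | 3 | 4117.33 | 3270 ; rap | 6 | 6194.83 | 1759

Group songs by genre.
Per group compute: COUNT(*), ROUND(AVG(plays), 2), MIN(plays).
  folk: ids {8} → COUNT(*)=1, ROUND(AVG(plays), 2)=8844, MIN(plays)=8844
  pop: ids {7, 22, 30} → COUNT(*)=3, ROUND(AVG(plays), 2)=4117.33, MIN(plays)=3270
  rap: ids {10, 12, 15, 21, 28, 29} → COUNT(*)=6, ROUND(AVG(plays), 2)=6194.83, MIN(plays)=1759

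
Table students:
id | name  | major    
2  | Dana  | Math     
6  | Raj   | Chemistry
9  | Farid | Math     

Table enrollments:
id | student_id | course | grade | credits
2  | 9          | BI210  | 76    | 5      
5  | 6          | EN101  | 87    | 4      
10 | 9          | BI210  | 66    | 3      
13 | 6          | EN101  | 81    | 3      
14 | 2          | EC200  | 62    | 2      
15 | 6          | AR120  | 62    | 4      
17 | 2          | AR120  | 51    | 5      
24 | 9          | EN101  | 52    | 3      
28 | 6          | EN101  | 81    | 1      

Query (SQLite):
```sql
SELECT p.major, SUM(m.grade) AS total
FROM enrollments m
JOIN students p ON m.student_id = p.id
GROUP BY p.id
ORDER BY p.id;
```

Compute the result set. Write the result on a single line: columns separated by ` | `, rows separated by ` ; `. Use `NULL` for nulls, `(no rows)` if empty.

Math | 113 ; Chemistry | 311 ; Math | 194

Join each enrollments row to its students via student_id.
Group joined rows by students.id; compute SUM(m.grade) per group.
  2: ids {14, 17} → SUM(m.grade)=113
  6: ids {5, 13, 15, 28} → SUM(m.grade)=311
  9: ids {2, 10, 24} → SUM(m.grade)=194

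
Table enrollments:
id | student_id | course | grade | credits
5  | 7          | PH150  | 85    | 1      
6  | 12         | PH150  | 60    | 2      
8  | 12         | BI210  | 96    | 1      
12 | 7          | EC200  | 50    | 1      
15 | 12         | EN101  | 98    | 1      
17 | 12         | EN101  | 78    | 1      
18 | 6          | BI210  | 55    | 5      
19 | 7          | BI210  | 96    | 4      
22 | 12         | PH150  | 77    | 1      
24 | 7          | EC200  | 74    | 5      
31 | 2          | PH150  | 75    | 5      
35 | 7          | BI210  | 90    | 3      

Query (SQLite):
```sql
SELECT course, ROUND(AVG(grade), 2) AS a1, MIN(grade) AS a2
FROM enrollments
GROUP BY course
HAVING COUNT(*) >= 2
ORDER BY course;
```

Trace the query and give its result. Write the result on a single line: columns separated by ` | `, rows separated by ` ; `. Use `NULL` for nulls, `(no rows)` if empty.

BI210 | 84.25 | 55 ; EC200 | 62 | 50 ; EN101 | 88 | 78 ; PH150 | 74.25 | 60

Group enrollments by course.
Per group compute: ROUND(AVG(grade), 2), MIN(grade).
HAVING: drop groups with fewer than 2 rows.
  BI210: ids {8, 18, 19, 35} → ROUND(AVG(grade), 2)=84.25, MIN(grade)=55
  EC200: ids {12, 24} → ROUND(AVG(grade), 2)=62, MIN(grade)=50
  EN101: ids {15, 17} → ROUND(AVG(grade), 2)=88, MIN(grade)=78
  PH150: ids {5, 6, 22, 31} → ROUND(AVG(grade), 2)=74.25, MIN(grade)=60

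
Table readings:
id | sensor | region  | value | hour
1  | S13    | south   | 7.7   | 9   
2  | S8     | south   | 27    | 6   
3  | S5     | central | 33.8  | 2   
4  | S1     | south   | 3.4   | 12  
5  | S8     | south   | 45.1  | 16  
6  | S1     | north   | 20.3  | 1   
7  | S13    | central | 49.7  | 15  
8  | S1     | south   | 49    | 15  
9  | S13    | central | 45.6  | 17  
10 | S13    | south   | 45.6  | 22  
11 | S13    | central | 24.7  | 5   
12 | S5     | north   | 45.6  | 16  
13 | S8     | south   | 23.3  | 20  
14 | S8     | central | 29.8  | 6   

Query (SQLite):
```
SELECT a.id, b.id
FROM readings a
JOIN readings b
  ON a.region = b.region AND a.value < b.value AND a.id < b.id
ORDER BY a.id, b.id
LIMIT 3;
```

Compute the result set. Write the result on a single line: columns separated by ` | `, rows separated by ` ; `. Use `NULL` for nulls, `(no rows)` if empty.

1 | 2 ; 1 | 5 ; 1 | 8

Pairs (a,b) with same region, a.value < b.value, a.id < b.id.
region groups: central:{3,7,9,11,14} north:{6,12} south:{1,2,4,5,8,10,13}
Ordered by (a.id, b.id); first 3.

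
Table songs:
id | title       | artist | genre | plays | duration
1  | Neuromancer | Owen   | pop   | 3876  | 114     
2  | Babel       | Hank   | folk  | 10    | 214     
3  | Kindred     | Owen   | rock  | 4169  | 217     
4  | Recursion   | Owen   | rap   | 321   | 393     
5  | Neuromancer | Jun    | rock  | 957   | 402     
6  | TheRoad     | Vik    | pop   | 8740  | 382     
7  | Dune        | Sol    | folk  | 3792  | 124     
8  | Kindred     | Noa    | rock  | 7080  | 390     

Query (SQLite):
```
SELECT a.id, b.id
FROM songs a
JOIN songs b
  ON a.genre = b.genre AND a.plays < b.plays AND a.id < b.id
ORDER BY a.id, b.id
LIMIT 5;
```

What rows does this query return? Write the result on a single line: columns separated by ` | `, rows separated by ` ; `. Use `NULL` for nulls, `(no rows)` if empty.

1 | 6 ; 2 | 7 ; 3 | 8 ; 5 | 8

Pairs (a,b) with same genre, a.plays < b.plays, a.id < b.id.
genre groups: folk:{2,7} pop:{1,6} rap:{4} rock:{3,5,8}
Ordered by (a.id, b.id); first 5.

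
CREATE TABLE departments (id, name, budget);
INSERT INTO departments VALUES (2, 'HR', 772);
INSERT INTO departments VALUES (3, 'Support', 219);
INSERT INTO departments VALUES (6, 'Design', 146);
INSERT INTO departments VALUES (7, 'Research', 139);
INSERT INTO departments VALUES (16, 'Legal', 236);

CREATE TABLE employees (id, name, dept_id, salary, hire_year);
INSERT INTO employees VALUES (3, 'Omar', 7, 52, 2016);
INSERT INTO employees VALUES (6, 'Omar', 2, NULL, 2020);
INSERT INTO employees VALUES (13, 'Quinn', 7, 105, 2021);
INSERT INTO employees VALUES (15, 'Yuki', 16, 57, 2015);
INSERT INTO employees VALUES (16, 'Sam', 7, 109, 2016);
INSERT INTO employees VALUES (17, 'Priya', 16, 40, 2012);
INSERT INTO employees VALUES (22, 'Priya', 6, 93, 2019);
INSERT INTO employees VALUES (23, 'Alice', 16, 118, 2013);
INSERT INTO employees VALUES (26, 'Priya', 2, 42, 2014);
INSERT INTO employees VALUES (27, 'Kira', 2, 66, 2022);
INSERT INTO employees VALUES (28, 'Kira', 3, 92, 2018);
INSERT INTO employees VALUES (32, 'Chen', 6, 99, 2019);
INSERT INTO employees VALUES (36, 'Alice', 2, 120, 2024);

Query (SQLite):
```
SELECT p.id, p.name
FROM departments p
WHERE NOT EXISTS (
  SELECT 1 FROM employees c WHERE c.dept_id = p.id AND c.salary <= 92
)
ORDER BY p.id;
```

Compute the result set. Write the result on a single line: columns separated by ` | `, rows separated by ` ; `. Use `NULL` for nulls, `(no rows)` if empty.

For each departments row, check whether any employees with matching dept_id has salary <= 92.
Keep rows where that is false.

6 | Design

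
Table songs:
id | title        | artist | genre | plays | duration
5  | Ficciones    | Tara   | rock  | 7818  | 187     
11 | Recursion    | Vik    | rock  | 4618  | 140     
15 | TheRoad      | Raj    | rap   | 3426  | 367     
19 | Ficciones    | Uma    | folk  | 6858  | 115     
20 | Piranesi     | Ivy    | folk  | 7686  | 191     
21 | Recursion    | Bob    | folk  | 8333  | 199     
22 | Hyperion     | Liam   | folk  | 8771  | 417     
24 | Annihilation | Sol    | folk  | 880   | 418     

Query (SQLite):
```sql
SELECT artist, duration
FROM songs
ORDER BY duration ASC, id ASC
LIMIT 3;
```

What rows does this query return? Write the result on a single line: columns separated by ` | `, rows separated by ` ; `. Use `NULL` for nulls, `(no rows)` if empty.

Sort by duration asc, tiebreak id asc: (115, id=19), (140, id=11), (187, id=5), (191, id=20), (199, id=21), (367, id=15) …. Take first 3.

Uma | 115 ; Vik | 140 ; Tara | 187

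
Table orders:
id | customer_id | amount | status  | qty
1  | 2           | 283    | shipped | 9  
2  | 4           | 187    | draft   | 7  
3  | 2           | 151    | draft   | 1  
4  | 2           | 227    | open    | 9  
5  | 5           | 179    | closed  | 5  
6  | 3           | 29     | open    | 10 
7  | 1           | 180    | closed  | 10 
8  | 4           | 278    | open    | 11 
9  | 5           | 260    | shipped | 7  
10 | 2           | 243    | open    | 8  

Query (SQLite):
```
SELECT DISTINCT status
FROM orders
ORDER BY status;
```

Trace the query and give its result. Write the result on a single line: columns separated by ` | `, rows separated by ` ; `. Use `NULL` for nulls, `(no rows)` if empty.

closed ; draft ; open ; shipped

Collect distinct status values from orders.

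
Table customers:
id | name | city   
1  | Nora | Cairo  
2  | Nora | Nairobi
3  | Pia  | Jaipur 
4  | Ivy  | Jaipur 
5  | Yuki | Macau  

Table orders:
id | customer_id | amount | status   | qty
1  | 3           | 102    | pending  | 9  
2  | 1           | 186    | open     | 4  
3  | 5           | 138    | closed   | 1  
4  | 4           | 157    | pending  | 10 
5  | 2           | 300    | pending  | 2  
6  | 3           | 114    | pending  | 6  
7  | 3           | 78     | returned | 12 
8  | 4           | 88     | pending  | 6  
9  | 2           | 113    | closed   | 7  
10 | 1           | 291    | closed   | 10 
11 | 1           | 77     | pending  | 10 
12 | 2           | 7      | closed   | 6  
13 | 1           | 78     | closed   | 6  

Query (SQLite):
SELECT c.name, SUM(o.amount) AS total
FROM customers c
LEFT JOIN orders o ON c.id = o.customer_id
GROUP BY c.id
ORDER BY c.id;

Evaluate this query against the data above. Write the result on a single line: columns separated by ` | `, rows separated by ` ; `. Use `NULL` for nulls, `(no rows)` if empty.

Nora | 632 ; Nora | 420 ; Pia | 294 ; Ivy | 245 ; Yuki | 138

LEFT JOIN keeps every customers row; unmatched ones get NULL for orders columns.
Group by customers.id and compute SUM(o.amount). SUM over an all-NULL group is NULL.
  1: ids {2, 10, 11, 13} → SUM(o.amount)=632
  2: ids {5, 9, 12} → SUM(o.amount)=420
  3: ids {1, 6, 7} → SUM(o.amount)=294
  4: ids {4, 8} → SUM(o.amount)=245
  5: ids {3} → SUM(o.amount)=138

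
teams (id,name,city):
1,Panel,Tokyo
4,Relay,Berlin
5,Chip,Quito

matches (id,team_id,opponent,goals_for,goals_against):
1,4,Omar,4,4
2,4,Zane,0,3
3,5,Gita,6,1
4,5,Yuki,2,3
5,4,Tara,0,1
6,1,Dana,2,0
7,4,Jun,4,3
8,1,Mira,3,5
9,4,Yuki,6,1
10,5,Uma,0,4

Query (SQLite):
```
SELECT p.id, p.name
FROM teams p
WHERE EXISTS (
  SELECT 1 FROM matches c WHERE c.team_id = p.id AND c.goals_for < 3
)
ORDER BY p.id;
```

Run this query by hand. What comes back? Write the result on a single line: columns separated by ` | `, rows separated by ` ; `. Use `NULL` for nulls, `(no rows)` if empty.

1 | Panel ; 4 | Relay ; 5 | Chip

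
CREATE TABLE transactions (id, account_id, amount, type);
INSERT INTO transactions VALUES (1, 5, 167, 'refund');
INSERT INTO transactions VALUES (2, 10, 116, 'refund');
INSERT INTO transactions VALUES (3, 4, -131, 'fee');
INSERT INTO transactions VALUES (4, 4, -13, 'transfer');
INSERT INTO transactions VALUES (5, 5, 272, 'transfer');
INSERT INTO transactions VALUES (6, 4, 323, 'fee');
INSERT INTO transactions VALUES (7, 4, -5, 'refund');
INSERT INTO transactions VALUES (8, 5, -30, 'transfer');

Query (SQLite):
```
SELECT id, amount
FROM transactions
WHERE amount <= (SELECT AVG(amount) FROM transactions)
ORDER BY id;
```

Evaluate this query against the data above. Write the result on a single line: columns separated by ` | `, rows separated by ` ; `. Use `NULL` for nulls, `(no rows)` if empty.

3 | -131 ; 4 | -13 ; 7 | -5 ; 8 | -30

Scalar subquery: AVG(amount) over all transactions rows = 87.375.
Keep rows where amount <= that value.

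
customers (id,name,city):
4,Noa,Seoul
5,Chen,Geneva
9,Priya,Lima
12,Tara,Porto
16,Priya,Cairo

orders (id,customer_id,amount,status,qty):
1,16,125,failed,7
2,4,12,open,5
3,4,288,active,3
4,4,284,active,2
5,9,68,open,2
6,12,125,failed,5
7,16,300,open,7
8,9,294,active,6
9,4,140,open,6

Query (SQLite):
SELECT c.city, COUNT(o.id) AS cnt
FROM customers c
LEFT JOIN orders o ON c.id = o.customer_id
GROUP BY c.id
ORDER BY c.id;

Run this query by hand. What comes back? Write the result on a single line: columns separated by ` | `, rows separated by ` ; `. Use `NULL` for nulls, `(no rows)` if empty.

LEFT JOIN keeps every customers row; unmatched ones get NULL for orders columns.
Group by customers.id and compute COUNT(o.id). COUNT(col) of an all-NULL group is 0.
  4: ids {2, 3, 4, 9} → COUNT(o.id)=4
  5: ids {—} → COUNT(o.id)=0
  9: ids {5, 8} → COUNT(o.id)=2
  12: ids {6} → COUNT(o.id)=1
  16: ids {1, 7} → COUNT(o.id)=2

Seoul | 4 ; Geneva | 0 ; Lima | 2 ; Porto | 1 ; Cairo | 2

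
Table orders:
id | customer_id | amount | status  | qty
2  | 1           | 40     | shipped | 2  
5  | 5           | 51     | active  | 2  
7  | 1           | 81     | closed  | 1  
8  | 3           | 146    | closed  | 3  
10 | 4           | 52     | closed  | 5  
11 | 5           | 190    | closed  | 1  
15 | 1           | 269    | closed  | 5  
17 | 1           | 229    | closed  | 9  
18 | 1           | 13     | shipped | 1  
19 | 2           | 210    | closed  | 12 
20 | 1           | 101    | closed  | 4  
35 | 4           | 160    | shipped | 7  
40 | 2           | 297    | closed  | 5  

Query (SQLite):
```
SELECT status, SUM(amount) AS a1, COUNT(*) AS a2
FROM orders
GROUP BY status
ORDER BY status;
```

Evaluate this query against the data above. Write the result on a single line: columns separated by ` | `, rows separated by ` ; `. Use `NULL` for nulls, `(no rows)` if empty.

Group orders by status.
Per group compute: SUM(amount), COUNT(*).
  active: ids {5} → SUM(amount)=51, COUNT(*)=1
  closed: ids {7, 8, 10, 11, 15, 17, 19, 20, 40} → SUM(amount)=1575, COUNT(*)=9
  shipped: ids {2, 18, 35} → SUM(amount)=213, COUNT(*)=3

active | 51 | 1 ; closed | 1575 | 9 ; shipped | 213 | 3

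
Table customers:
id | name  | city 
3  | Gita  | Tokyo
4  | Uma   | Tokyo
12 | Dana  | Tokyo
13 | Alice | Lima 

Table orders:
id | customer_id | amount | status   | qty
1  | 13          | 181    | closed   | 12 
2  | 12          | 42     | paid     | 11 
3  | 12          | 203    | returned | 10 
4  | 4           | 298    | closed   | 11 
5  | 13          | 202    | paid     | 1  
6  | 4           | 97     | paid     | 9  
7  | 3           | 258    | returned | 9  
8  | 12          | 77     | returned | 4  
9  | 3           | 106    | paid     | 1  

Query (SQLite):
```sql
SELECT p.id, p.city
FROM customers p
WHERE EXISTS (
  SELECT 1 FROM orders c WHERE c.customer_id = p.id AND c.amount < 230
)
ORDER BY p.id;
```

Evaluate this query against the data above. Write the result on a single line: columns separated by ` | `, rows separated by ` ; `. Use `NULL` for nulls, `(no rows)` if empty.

For each customers row, check whether any orders with matching customer_id has amount < 230.
Keep rows where that is true.

3 | Tokyo ; 4 | Tokyo ; 12 | Tokyo ; 13 | Lima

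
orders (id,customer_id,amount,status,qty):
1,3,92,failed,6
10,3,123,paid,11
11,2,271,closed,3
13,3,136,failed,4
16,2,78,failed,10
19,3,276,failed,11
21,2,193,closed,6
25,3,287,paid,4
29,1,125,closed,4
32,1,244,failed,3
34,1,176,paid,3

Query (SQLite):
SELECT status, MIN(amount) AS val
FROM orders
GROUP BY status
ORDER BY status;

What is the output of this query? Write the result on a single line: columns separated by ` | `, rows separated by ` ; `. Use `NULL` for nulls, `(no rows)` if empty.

Partition orders by status; compute MIN(amount) within each group.
  closed: ids {11, 21, 29} → MIN(amount)=125
  failed: ids {1, 13, 16, 19, 32} → MIN(amount)=78
  paid: ids {10, 25, 34} → MIN(amount)=123

closed | 125 ; failed | 78 ; paid | 123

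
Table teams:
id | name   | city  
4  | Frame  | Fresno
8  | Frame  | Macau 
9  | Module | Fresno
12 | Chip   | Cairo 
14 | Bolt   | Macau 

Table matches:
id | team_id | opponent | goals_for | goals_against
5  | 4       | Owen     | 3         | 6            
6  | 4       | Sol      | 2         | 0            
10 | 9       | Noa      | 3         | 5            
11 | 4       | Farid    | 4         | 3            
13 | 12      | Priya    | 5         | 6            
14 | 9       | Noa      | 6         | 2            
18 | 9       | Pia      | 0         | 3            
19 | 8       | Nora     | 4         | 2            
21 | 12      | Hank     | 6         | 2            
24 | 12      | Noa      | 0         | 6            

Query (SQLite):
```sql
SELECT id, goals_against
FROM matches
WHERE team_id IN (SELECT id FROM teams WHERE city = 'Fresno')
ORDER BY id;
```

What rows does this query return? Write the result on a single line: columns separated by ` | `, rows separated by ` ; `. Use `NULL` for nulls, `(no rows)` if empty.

5 | 6 ; 6 | 0 ; 10 | 5 ; 11 | 3 ; 14 | 2 ; 18 | 3

Inner query: teams.id where city = 'Fresno'.
Outer: keep matches rows whose team_id is in that set.
Inner query → {4, 9}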